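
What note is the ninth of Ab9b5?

B♭

Root of Ab9b5 = A♭. The 9th is a major 9th: A♭ up a major 9th → B♭.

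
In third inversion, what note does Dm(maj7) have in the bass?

Dm(maj7) in root position is D–F–A–C#.
Third inversion places the seventh in the bass, which is C#.

C#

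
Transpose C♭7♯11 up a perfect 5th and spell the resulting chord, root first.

Gb Bb Db Fb C

Transposed root: Cb → Gb (perfect 5th up). So we spell Gb dominant seventh sharp eleven:
Gb — root
Bb — major 3rd
Db — perfect 5th
Fb — minor 7th
C — augmented 11th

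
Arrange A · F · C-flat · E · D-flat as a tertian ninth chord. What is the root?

D-flat

Arranged so that each adjacent pair is a third by letter name: D-flat – F – A – C-flat – E.
The bottom of that stack, D-flat, is the root (this is D-flat dominant seventh sharp nine sharp five).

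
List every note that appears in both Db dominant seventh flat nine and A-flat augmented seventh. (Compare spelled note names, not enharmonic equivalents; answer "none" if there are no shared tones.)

A-flat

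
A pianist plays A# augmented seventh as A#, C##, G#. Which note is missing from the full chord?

The full A# augmented seventh chord is A#, C##, E##, G#.
Comparing with the voicing, the augmented 5th (5th) — E## — is absent.

E##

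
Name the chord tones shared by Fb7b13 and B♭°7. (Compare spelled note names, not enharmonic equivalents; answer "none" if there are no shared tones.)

Fb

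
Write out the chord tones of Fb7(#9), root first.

Fb7(#9): dominant seventh sharp nine on Fb.
- root: Fb
- major 3rd: Ab
- perfect 5th: Cb
- minor 7th: Ebb
- augmented 9th: G

Fb  Ab  Cb  Ebb  G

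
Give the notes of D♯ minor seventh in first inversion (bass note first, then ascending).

D♯ minor seventh = D#–F#–A#–C#; first inversion → third (F#) lowest.

F#, A#, C#, D#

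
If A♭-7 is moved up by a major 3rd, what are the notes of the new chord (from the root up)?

C  Eb  G  Bb

A major 3rd up from Ab is C, so the new chord is C minor seventh.
root → C
3rd (minor 3rd) → Eb
5th (perfect 5th) → G
7th (minor 7th) → Bb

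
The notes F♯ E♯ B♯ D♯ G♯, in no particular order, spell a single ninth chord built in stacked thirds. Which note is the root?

E♯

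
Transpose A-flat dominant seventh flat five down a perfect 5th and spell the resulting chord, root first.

A-flat down a perfect 5th → D-flat. New chord: D-flat dominant seventh flat five.
- root: D-flat
- major 3rd: F
- diminished 5th: A-double-flat
- minor 7th: C-flat

D-flat F A-double-flat C-flat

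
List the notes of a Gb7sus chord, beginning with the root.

Root Gb, quality dominant seventh suspended fourth:
- root: Gb
- perfect 4th: Cb
- perfect 5th: Db
- minor 7th: Fb

Gb  Cb  Db  Fb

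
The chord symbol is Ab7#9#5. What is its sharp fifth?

Ab7#9#5 is built on A♭; its 5th is an augmented 5th above the root.
A fifth above A uses the letter E, and the augmented 5th above A♭ is E.

E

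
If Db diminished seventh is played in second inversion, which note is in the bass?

Db diminished seventh in root position is D-flat–F-flat–A-double-flat–C-double-flat.
Second inversion places the fifth in the bass, which is A-double-flat.

A-double-flat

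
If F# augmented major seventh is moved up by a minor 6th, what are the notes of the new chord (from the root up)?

A minor 6th up from F-sharp is D, so the new chord is D augmented major seventh.
root → D
3rd (major 3rd) → F-sharp
5th (augmented 5th) → A-sharp
7th (major 7th) → C-sharp

D F-sharp A-sharp C-sharp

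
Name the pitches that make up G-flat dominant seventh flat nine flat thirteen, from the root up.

G-flat dominant seventh flat nine flat thirteen: dominant seventh flat nine flat thirteen on G-flat.
- root: G-flat
- major 3rd: B-flat
- perfect 5th: D-flat
- minor 7th: F-flat
- minor 9th: A-double-flat
- minor 13th: E-double-flat

G-flat – B-flat – D-flat – F-flat – A-double-flat – E-double-flat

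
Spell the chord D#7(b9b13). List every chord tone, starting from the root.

D# F## A# C# E B

Root D#, quality dominant seventh flat nine flat thirteen:
- root: D#
- major 3rd: F##
- perfect 5th: A#
- minor 7th: C#
- minor 9th: E
- minor 13th: B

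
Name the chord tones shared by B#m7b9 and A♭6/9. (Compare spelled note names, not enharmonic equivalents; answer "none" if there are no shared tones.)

B#m7b9 = B#, D#, F##, A#, C#.
A♭6/9 = Ab, C, Eb, F, Bb.
Shared: none.

none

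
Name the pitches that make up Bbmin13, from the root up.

Root Bb, quality minor thirteenth:
Root: Bb
Minor 3rd (3rd): Db
Perfect 5th (5th): F
Minor 7th (7th): Ab
Major 9th (9th): C
Perfect 11th (11th): Eb
Major 13th (13th): G

Bb, Db, F, Ab, C, Eb, G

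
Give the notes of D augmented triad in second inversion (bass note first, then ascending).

A-sharp – D – F-sharp

In root position, D augmented triad is D–F-sharp–A-sharp.
Second inversion puts the fifth (A-sharp) in the bass.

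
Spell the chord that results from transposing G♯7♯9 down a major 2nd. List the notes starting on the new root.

F#  A#  C#  E  G##

A major 2nd down from G# is F#, so the new chord is F# dominant seventh sharp nine.
root → F#
3rd (major 3rd) → A#
5th (perfect 5th) → C#
7th (minor 7th) → E
9th (augmented 9th) → G##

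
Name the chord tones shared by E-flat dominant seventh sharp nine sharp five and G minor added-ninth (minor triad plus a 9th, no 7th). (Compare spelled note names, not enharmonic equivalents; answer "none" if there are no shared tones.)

G

E-flat dominant seventh sharp nine sharp five: E-flat G B D-flat F-sharp
G minor added-ninth: G B-flat D A
Common to both → G.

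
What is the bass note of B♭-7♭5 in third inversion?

B♭-7♭5 in root position is B♭–D♭–F♭–A♭.
Third inversion places the seventh in the bass, which is A♭.

A♭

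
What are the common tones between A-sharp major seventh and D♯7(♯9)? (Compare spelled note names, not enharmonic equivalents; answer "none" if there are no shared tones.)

A-sharp major seventh: A# C## E# G##
D♯7(♯9): D# F## A# C# E##
Common to both → A#.

A#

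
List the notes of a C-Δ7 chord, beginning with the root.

C E♭ G B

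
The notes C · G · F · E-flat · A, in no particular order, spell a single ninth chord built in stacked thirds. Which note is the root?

F

Stacking in thirds gives F – A – C – E-flat – G, so F is the root — F dominant ninth.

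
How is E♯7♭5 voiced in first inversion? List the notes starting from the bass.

In root position, E♯7♭5 is E#–G##–B–D#.
First inversion puts the third (G##) in the bass.

G##  B  D#  E#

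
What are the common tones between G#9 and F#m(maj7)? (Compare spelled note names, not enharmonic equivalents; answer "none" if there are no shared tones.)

G#9: G# B# D# F# A#
F#m(maj7): F# A C# E#
Common to both → F#.

F#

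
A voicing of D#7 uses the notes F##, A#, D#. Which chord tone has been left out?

C#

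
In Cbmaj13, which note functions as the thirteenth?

A♭

Root of Cbmaj13 = C♭. The 13th is a major 13th: C♭ up a major 13th → A♭.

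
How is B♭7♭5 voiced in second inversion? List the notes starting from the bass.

Fb  Ab  Bb  D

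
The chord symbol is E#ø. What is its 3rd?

E#ø is built on E♯; its 3rd is a minor 3rd above the root.
A third above E uses the letter G, and the minor 3rd above E♯ is G♯.

G♯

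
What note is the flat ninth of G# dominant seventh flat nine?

A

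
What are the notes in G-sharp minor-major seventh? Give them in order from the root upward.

G-sharp minor-major seventh: minor-major seventh on G-sharp.
root → G-sharp
3rd (minor 3rd) → B
5th (perfect 5th) → D-sharp
7th (major 7th) → F-double-sharp

G-sharp, B, D-sharp, F-double-sharp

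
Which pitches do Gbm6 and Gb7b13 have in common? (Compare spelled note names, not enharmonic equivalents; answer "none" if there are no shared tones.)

Gb  Db

Gbm6: Gb Bbb Db Eb
Gb7b13: Gb Bb Db Fb Ebb
Common to both → Gb, Db.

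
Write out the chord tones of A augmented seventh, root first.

A, C-sharp, E-sharp, G

A augmented seventh is an augmented seventh built on A.
Root: A
Major 3rd (3rd): C-sharp
Augmented 5th (5th): E-sharp
Minor 7th (7th): G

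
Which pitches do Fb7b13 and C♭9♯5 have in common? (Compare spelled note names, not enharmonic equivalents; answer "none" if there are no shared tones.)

Fb7b13 = Fb, Ab, Cb, Ebb, Dbb.
C♭9♯5 = Cb, Eb, G, Bbb, Db.
Shared: Cb.

Cb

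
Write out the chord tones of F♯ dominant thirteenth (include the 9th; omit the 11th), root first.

Root F-sharp, quality dominant thirteenth:
- root: F-sharp
- major 3rd: A-sharp
- perfect 5th: C-sharp
- minor 7th: E
- major 9th: G-sharp
- major 13th: D-sharp

F-sharp  A-sharp  C-sharp  E  G-sharp  D-sharp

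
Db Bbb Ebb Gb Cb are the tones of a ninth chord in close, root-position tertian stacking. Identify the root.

Stacking in thirds gives Cb – Ebb – Gb – Bbb – Db, so Cb is the root — Cb minor ninth.

Cb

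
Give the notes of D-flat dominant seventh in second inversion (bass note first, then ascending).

Ab Cb Db F

In root position, D-flat dominant seventh is Db–F–Ab–Cb.
Second inversion puts the fifth (Ab) in the bass.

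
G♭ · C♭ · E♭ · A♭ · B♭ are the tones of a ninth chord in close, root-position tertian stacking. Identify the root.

Stacking in thirds gives A♭ – C♭ – E♭ – G♭ – B♭, so A♭ is the root — A♭ minor ninth.

A♭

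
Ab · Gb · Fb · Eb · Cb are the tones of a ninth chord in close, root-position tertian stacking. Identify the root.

Stacking in thirds gives Fb – Ab – Cb – Eb – Gb, so Fb is the root — Fb major ninth.

Fb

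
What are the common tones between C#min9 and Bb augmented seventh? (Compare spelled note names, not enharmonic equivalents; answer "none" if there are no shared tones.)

C#min9 = C♯, E, G♯, B, D♯.
Bb augmented seventh = B♭, D, F♯, A♭.
Shared: none.

none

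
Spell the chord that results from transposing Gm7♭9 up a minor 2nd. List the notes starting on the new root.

Transposed root: G → A♭ (minor 2nd up). So we spell A♭ minor seventh flat nine:
- root: A♭
- minor 3rd: C♭
- perfect 5th: E♭
- minor 7th: G♭
- minor 9th: B𝄫

A♭ – C♭ – E♭ – G♭ – B𝄫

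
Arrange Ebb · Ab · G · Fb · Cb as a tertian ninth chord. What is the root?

Fb

Arranged so that each adjacent pair is a third by letter name: Fb – Ab – Cb – Ebb – G.
The bottom of that stack, Fb, is the root (this is Fb dominant seventh sharp nine).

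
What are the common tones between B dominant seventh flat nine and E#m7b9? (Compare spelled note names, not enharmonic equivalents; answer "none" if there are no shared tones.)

B dominant seventh flat nine: B D# F# A C
E#m7b9: E# G# B# D# F#
Common to both → D#, F#.

D#, F#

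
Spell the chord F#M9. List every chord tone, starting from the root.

Root F#, quality major ninth:
root → F#
3rd (major 3rd) → A#
5th (perfect 5th) → C#
7th (major 7th) → E#
9th (major 9th) → G#

F#, A#, C#, E#, G#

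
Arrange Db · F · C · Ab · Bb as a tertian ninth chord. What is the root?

Bb

Stacking in thirds gives Bb – Db – F – Ab – C, so Bb is the root — Bb minor ninth.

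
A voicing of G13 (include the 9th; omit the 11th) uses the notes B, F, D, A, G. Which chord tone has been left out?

E

The full G13 chord is G, B, D, F, A, E.
Comparing with the voicing, the major 13th (13th) — E — is absent.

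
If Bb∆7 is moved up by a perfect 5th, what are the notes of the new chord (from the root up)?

A perfect 5th up from Bb is F, so the new chord is F major seventh.
root → F
3rd (major 3rd) → A
5th (perfect 5th) → C
7th (major 7th) → E

F  A  C  E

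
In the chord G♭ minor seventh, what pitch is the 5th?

D-flat

G♭ minor seventh is built on G-flat; its 5th is a perfect 5th above the root.
A fifth above G uses the letter D, and the perfect 5th above G-flat is D-flat.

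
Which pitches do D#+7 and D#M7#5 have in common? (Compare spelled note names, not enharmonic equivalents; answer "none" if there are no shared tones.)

D#+7 = D♯, F𝄪, A𝄪, C♯.
D#M7#5 = D♯, F𝄪, A𝄪, C𝄪.
Shared: D♯, F𝄪, A𝄪.

D♯, F𝄪, A𝄪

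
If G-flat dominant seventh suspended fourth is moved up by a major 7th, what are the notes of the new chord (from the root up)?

G-flat up a major 7th → F. New chord: F dominant seventh suspended fourth.
root → F
4th (perfect 4th) → B-flat
5th (perfect 5th) → C
7th (minor 7th) → E-flat

F – B-flat – C – E-flat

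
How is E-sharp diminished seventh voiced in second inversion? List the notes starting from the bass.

In root position, E-sharp diminished seventh is E#–G#–B–D.
Second inversion puts the fifth (B) in the bass.

B D E# G#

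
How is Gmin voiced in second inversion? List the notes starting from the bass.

In root position, Gmin is G–Bb–D.
Second inversion puts the fifth (D) in the bass.

D, G, Bb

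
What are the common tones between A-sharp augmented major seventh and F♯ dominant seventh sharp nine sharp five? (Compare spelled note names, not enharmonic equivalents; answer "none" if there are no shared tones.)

A-sharp augmented major seventh = A#, C##, E##, G##.
F♯ dominant seventh sharp nine sharp five = F#, A#, C##, E, G##.
Shared: A#, C##, G##.

A#  C##  G##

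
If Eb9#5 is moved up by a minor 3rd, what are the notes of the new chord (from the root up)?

Gb – Bb – D – Fb – Ab

Eb up a minor 3rd → Gb. New chord: Gb dominant ninth sharp five.
Root: Gb
Major 3rd (3rd): Bb
Augmented 5th (5th): D
Minor 7th (7th): Fb
Major 9th (9th): Ab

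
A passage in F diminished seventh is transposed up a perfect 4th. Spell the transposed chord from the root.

Bb  Db  Fb  Abb

F up a perfect 4th → Bb. New chord: Bb diminished seventh.
Root: Bb
Minor 3rd (3rd): Db
Diminished 5th (5th): Fb
Diminished 7th (7th): Abb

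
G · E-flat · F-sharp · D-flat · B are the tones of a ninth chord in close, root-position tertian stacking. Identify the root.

Arranged so that each adjacent pair is a third by letter name: E-flat – G – B – D-flat – F-sharp.
The bottom of that stack, E-flat, is the root (this is E-flat dominant seventh sharp nine sharp five).

E-flat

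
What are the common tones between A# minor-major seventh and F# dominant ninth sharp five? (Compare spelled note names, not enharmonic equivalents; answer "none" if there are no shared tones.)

A# minor-major seventh = A-sharp, C-sharp, E-sharp, G-double-sharp.
F# dominant ninth sharp five = F-sharp, A-sharp, C-double-sharp, E, G-sharp.
Shared: A-sharp.

A-sharp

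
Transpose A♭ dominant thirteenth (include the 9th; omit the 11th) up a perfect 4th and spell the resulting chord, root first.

D-flat F A-flat C-flat E-flat B-flat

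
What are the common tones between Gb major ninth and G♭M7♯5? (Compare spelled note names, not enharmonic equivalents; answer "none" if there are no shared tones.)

G♭ B♭ F

Gb major ninth: G♭ B♭ D♭ F A♭
G♭M7♯5: G♭ B♭ D F
Common to both → G♭, B♭, F.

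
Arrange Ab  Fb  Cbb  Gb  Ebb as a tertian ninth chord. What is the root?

Fb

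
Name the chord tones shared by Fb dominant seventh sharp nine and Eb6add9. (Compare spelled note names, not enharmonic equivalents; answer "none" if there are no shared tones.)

G

Fb dominant seventh sharp nine = F♭, A♭, C♭, E𝄫, G.
Eb6add9 = E♭, G, B♭, C, F.
Shared: G.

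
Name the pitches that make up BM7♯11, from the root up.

B, D#, F#, A#, E#

Root B, quality major seventh sharp eleven:
Root: B
Major 3rd (3rd): D#
Perfect 5th (5th): F#
Major 7th (7th): A#
Augmented 11th (11th): E#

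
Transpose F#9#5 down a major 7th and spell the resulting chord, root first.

Transposed root: F# → G (major 7th down). So we spell G dominant ninth sharp five:
root → G
3rd (major 3rd) → B
5th (augmented 5th) → D#
7th (minor 7th) → F
9th (major 9th) → A

G – B – D# – F – A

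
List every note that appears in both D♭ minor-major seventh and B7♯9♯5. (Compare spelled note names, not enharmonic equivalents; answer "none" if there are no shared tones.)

none

D♭ minor-major seventh = Db, Fb, Ab, C.
B7♯9♯5 = B, D#, F##, A, C##.
Shared: none.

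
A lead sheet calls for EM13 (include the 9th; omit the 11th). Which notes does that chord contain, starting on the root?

Root E, quality major thirteenth:
- root: E
- major 3rd: G#
- perfect 5th: B
- major 7th: D#
- major 9th: F#
- major 13th: C#

E – G# – B – D# – F# – C#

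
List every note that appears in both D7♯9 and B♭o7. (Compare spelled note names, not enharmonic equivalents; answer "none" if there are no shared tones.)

D7♯9 = D, F♯, A, C, E♯.
B♭o7 = B♭, D♭, F♭, A𝄫.
Shared: none.

none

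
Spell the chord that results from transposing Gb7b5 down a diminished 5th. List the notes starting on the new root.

Gb down a diminished 5th → C. New chord: C dominant seventh flat five.
- root: C
- major 3rd: E
- diminished 5th: Gb
- minor 7th: Bb

C, E, Gb, Bb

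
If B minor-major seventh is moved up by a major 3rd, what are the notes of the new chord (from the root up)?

D-sharp  F-sharp  A-sharp  C-double-sharp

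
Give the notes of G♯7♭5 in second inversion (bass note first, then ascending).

In root position, G♯7♭5 is G#–B#–D–F#.
Second inversion puts the fifth (D) in the bass.

D, F#, G#, B#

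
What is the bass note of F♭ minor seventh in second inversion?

C-flat

F♭ minor seventh in root position is F-flat–A-double-flat–C-flat–E-double-flat.
Second inversion places the fifth in the bass, which is C-flat.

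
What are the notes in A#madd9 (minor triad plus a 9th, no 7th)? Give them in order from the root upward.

Root A#, quality minor added-ninth:
A# — root
C# — minor 3rd
E# — perfect 5th
B# — major 9th

A# – C# – E# – B#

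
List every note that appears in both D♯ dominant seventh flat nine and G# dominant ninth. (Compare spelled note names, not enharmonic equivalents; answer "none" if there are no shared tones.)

D-sharp, A-sharp

D♯ dominant seventh flat nine: D-sharp F-double-sharp A-sharp C-sharp E
G# dominant ninth: G-sharp B-sharp D-sharp F-sharp A-sharp
Common to both → D-sharp, A-sharp.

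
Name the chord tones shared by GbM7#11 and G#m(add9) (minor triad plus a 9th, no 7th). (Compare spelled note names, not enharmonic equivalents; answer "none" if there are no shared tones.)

GbM7#11 = Gb, Bb, Db, F, C.
G#m(add9) = G#, B, D#, A#.
Shared: none.

none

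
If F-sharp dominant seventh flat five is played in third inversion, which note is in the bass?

E

F-sharp dominant seventh flat five = F♯–A♯–C–E. Third inversion → seventh in the bass = E.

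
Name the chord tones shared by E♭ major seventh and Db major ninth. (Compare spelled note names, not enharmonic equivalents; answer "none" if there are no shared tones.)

E-flat

E♭ major seventh: E-flat G B-flat D
Db major ninth: D-flat F A-flat C E-flat
Common to both → E-flat.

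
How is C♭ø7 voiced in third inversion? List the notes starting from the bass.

In root position, C♭ø7 is C♭–E𝄫–G𝄫–B𝄫.
Third inversion puts the seventh (B𝄫) in the bass.

B𝄫 C♭ E𝄫 G𝄫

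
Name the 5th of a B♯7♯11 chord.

F##

B♯7♯11 is built on B#; its 5th is a perfect 5th above the root.
A fifth above B uses the letter F, and the perfect 5th above B# is F##.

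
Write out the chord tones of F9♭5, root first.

F9♭5: dominant ninth flat five on F.
- root: F
- major 3rd: A
- diminished 5th: Cb
- minor 7th: Eb
- major 9th: G

F, A, Cb, Eb, G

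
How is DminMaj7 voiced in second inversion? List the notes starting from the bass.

A, C#, D, F

In root position, DminMaj7 is D–F–A–C#.
Second inversion puts the fifth (A) in the bass.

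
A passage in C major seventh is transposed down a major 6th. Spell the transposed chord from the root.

C down a major 6th → Eb. New chord: Eb major seventh.
Root: Eb
Major 3rd (3rd): G
Perfect 5th (5th): Bb
Major 7th (7th): D

Eb, G, Bb, D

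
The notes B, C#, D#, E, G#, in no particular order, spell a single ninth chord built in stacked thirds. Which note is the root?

Arranged so that each adjacent pair is a third by letter name: C# – E – G# – B – D#.
The bottom of that stack, C#, is the root (this is C# minor ninth).

C#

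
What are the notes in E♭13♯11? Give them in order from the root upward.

E♭13♯11: dominant thirteenth sharp eleven on Eb.
- root: Eb
- major 3rd: G
- perfect 5th: Bb
- minor 7th: Db
- major 9th: F
- augmented 11th: A
- major 13th: C

Eb, G, Bb, Db, F, A, C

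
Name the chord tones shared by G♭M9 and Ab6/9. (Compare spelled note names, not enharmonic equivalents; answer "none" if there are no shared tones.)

G♭M9: Gb Bb Db F Ab
Ab6/9: Ab C Eb F Bb
Common to both → Bb, F, Ab.

Bb F Ab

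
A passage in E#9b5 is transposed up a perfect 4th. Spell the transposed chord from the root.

A#, C##, E, G#, B#

E# up a perfect 4th → A#. New chord: A# dominant ninth flat five.
Root: A#
Major 3rd (3rd): C##
Diminished 5th (5th): E
Minor 7th (7th): G#
Major 9th (9th): B#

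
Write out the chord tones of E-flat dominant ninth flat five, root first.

E-flat dominant ninth flat five is a dominant ninth flat five built on Eb.
Root: Eb
Major 3rd (3rd): G
Diminished 5th (5th): Bbb
Minor 7th (7th): Db
Major 9th (9th): F

Eb G Bbb Db F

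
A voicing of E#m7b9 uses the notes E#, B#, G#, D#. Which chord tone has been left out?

F#

E#m7b9 = E#, G#, B#, D#, F#. The voicing lacks the 9th (minor 9th), F#.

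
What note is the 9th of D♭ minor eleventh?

E♭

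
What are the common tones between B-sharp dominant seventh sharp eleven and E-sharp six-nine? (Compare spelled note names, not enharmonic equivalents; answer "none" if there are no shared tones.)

B-sharp dominant seventh sharp eleven: B-sharp D-double-sharp F-double-sharp A-sharp E-double-sharp
E-sharp six-nine: E-sharp G-double-sharp B-sharp C-double-sharp F-double-sharp
Common to both → B-sharp, F-double-sharp.

B-sharp – F-double-sharp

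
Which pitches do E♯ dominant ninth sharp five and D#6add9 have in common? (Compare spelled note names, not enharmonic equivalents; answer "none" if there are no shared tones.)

E♯ dominant ninth sharp five: E# G## B## D# F##
D#6add9: D# F## A# B# E#
Common to both → E#, D#, F##.

E#  D#  F##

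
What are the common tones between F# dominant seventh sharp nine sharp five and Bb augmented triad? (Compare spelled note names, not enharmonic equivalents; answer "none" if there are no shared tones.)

F-sharp

F# dominant seventh sharp nine sharp five = F-sharp, A-sharp, C-double-sharp, E, G-double-sharp.
Bb augmented triad = B-flat, D, F-sharp.
Shared: F-sharp.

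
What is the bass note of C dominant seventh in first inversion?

E

C dominant seventh = C–E–G–B-flat. First inversion → third in the bass = E.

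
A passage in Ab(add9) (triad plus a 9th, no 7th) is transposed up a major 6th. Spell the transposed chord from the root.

F, A, C, G

Transposed root: Ab → F (major 6th up). So we spell F added-ninth:
F — root
A — major 3rd
C — perfect 5th
G — major 9th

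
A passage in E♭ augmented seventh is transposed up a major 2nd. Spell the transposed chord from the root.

E-flat up a major 2nd → F. New chord: F augmented seventh.
Root: F
Major 3rd (3rd): A
Augmented 5th (5th): C-sharp
Minor 7th (7th): E-flat

F A C-sharp E-flat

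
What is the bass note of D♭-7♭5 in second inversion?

D♭-7♭5 in root position is Db–Fb–Abb–Cb.
Second inversion places the fifth in the bass, which is Abb.

Abb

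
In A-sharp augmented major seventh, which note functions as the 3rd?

C##

A-sharp augmented major seventh is built on A#; its 3rd is a major 3rd above the root.
A third above A uses the letter C, and the major 3rd above A# is C##.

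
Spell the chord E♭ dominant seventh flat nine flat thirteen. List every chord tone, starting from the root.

Eb G Bb Db Fb Cb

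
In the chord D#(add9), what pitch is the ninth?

Root of D#(add9) = D♯. The 9th is a major 9th: D♯ up a major 9th → E♯.

E♯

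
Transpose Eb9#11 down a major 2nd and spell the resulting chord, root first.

Db, F, Ab, Cb, Eb, G

A major 2nd down from Eb is Db, so the new chord is Db dominant ninth sharp eleven.
- root: Db
- major 3rd: F
- perfect 5th: Ab
- minor 7th: Cb
- major 9th: Eb
- augmented 11th: G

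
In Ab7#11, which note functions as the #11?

D

Root of Ab7#11 = Ab. The 11th is an augmented 11th: Ab up an augmented 11th → D.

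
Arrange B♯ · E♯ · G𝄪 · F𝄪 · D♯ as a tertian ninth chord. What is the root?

E♯

Stacking in thirds gives E♯ – G𝄪 – B♯ – D♯ – F𝄪, so E♯ is the root — E♯ dominant ninth.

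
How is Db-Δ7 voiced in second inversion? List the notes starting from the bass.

In root position, Db-Δ7 is Db–Fb–Ab–C.
Second inversion puts the fifth (Ab) in the bass.

Ab  C  Db  Fb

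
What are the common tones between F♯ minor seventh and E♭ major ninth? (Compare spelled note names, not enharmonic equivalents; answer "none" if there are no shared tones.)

none

F♯ minor seventh = F♯, A, C♯, E.
E♭ major ninth = E♭, G, B♭, D, F.
Shared: none.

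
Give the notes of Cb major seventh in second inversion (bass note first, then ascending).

Gb  Bb  Cb  Eb

In root position, Cb major seventh is Cb–Eb–Gb–Bb.
Second inversion puts the fifth (Gb) in the bass.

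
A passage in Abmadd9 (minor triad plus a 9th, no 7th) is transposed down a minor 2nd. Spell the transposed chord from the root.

A minor 2nd down from Ab is G, so the new chord is G minor added-ninth.
root → G
3rd (minor 3rd) → Bb
5th (perfect 5th) → D
9th (major 9th) → A

G, Bb, D, A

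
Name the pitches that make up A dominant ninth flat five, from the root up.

A dominant ninth flat five is a dominant ninth flat five built on A.
A — root
C# — major 3rd
Eb — diminished 5th
G — minor 7th
B — major 9th

A  C#  Eb  G  B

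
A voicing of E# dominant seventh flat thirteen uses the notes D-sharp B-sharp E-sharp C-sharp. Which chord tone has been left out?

G-double-sharp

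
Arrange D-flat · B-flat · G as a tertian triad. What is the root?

G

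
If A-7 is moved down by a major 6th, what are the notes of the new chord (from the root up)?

Transposed root: A → C (major 6th down). So we spell C minor seventh:
Root: C
Minor 3rd (3rd): Eb
Perfect 5th (5th): G
Minor 7th (7th): Bb

C Eb G Bb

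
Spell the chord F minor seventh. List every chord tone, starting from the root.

F – Ab – C – Eb

Root F, quality minor seventh:
Root: F
Minor 3rd (3rd): Ab
Perfect 5th (5th): C
Minor 7th (7th): Eb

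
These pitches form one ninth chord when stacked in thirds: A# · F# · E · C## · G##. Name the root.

F#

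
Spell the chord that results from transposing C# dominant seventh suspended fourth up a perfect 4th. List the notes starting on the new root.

F♯, B, C♯, E

C♯ up a perfect 4th → F♯. New chord: F♯ dominant seventh suspended fourth.
F♯ — root
B — perfect 4th
C♯ — perfect 5th
E — minor 7th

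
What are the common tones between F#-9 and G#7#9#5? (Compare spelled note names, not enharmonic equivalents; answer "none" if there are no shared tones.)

F# – G#

F#-9 = F#, A, C#, E, G#.
G#7#9#5 = G#, B#, D##, F#, A##.
Shared: F#, G#.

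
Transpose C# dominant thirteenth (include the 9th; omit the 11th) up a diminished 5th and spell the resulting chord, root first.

G – B – D – F – A – E

A diminished 5th up from C# is G, so the new chord is G dominant thirteenth.
- root: G
- major 3rd: B
- perfect 5th: D
- minor 7th: F
- major 9th: A
- major 13th: E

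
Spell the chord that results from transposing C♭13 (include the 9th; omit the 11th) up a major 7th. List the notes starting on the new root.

Bb – D – F – Ab – C – G

Transposed root: Cb → Bb (major 7th up). So we spell Bb dominant thirteenth:
root → Bb
3rd (major 3rd) → D
5th (perfect 5th) → F
7th (minor 7th) → Ab
9th (major 9th) → C
13th (major 13th) → G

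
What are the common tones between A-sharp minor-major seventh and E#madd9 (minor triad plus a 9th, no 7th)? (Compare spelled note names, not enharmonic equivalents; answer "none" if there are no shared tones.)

A-sharp minor-major seventh: A# C# E# G##
E#madd9: E# G# B# F##
Common to both → E#.

E#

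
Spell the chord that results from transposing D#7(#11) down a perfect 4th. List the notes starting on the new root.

Transposed root: D# → A# (perfect 4th down). So we spell A# dominant seventh sharp eleven:
root → A#
3rd (major 3rd) → C##
5th (perfect 5th) → E#
7th (minor 7th) → G#
11th (augmented 11th) → D##

A# C## E# G# D##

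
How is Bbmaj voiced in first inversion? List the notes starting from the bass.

D F Bb

In root position, Bbmaj is Bb–D–F.
First inversion puts the third (D) in the bass.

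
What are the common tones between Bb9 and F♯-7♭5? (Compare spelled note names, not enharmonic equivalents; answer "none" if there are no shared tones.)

C

Bb9: Bb D F Ab C
F♯-7♭5: F# A C E
Common to both → C.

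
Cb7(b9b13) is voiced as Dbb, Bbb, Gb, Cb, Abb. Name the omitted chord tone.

Cb7(b9b13) = Cb, Eb, Gb, Bbb, Dbb, Abb. The voicing lacks the 3rd (major 3rd), Eb.

Eb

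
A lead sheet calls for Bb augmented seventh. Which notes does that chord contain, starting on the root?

Root B-flat, quality augmented seventh:
B-flat — root
D — major 3rd
F-sharp — augmented 5th
A-flat — minor 7th

B-flat, D, F-sharp, A-flat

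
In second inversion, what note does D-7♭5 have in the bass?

D-7♭5 = D–F–A♭–C. Second inversion → fifth in the bass = A♭.

A♭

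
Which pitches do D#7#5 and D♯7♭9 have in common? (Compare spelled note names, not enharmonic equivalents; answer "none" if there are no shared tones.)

D#7#5 = D♯, F𝄪, A𝄪, C♯.
D♯7♭9 = D♯, F𝄪, A♯, C♯, E.
Shared: D♯, F𝄪, C♯.

D♯ – F𝄪 – C♯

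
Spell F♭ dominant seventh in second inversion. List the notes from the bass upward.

C-flat E-double-flat F-flat A-flat

In root position, F♭ dominant seventh is F-flat–A-flat–C-flat–E-double-flat.
Second inversion puts the fifth (C-flat) in the bass.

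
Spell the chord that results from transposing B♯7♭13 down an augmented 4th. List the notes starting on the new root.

B♯ down an augmented 4th → F♯. New chord: F♯ dominant seventh flat thirteen.
root → F♯
3rd (major 3rd) → A♯
5th (perfect 5th) → C♯
7th (minor 7th) → E
13th (minor 13th) → D

F♯  A♯  C♯  E  D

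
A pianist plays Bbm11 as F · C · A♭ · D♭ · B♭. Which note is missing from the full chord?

E♭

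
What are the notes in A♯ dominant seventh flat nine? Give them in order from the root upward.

A# – C## – E# – G# – B

A♯ dominant seventh flat nine: dominant seventh flat nine on A#.
root → A#
3rd (major 3rd) → C##
5th (perfect 5th) → E#
7th (minor 7th) → G#
9th (minor 9th) → B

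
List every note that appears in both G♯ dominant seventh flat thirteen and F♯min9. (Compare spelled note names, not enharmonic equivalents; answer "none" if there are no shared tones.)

G#, F#, E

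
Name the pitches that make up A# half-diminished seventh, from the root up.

A-sharp – C-sharp – E – G-sharp

A# half-diminished seventh is a half-diminished seventh built on A-sharp.
- root: A-sharp
- minor 3rd: C-sharp
- diminished 5th: E
- minor 7th: G-sharp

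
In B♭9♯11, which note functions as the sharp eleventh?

E

B♭9♯11 is built on B♭; its 11th is an augmented 11th above the root.
A fourth above B uses the letter E, and the augmented 11th above B♭ is E.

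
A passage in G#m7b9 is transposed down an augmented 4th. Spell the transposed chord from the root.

D, F, A, C, E♭

Transposed root: G♯ → D (augmented 4th down). So we spell D minor seventh flat nine:
- root: D
- minor 3rd: F
- perfect 5th: A
- minor 7th: C
- minor 9th: E♭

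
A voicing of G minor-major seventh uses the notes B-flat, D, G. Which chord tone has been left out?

G minor-major seventh = G, B-flat, D, F-sharp. The voicing lacks the 7th (major 7th), F-sharp.

F-sharp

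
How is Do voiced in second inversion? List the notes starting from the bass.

In root position, Do is D–F–Ab.
Second inversion puts the fifth (Ab) in the bass.

Ab, D, F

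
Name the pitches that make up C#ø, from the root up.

C# – E – G – B

C#ø: half-diminished seventh on C#.
- root: C#
- minor 3rd: E
- diminished 5th: G
- minor 7th: B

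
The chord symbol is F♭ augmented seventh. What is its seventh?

E-double-flat

F♭ augmented seventh is built on F-flat; its 7th is a minor 7th above the root.
A seventh above F uses the letter E, and the minor 7th above F-flat is E-double-flat.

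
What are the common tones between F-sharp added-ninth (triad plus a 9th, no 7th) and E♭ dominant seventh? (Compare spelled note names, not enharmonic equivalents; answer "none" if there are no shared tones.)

none

F-sharp added-ninth: F♯ A♯ C♯ G♯
E♭ dominant seventh: E♭ G B♭ D♭
Common to both → none.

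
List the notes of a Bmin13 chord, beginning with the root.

Bmin13 is a minor thirteenth built on B.
B — root
D — minor 3rd
F# — perfect 5th
A — minor 7th
C# — major 9th
E — perfect 11th
G# — major 13th

B, D, F#, A, C#, E, G#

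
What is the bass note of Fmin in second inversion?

Fmin = F–A♭–C. Second inversion → fifth in the bass = C.

C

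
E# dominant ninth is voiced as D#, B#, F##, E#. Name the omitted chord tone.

G##

E# dominant ninth = E#, G##, B#, D#, F##. The voicing lacks the 3rd (major 3rd), G##.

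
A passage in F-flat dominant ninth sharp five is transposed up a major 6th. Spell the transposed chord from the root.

Transposed root: F♭ → D♭ (major 6th up). So we spell D♭ dominant ninth sharp five:
- root: D♭
- major 3rd: F
- augmented 5th: A
- minor 7th: C♭
- major 9th: E♭

D♭ – F – A – C♭ – E♭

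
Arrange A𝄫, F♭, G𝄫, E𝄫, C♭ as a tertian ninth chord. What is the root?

F♭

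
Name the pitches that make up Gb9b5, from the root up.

Gb Bb Dbb Fb Ab

Gb9b5 is a dominant ninth flat five built on Gb.
Root: Gb
Major 3rd (3rd): Bb
Diminished 5th (5th): Dbb
Minor 7th (7th): Fb
Major 9th (9th): Ab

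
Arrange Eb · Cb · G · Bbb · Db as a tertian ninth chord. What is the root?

Stacking in thirds gives Cb – Eb – G – Bbb – Db, so Cb is the root — Cb dominant ninth sharp five.

Cb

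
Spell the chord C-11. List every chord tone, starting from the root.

C – Eb – G – Bb – D – F

C-11: minor eleventh on C.
root → C
3rd (minor 3rd) → Eb
5th (perfect 5th) → G
7th (minor 7th) → Bb
9th (major 9th) → D
11th (perfect 11th) → F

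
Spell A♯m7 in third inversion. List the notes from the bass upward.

A♯m7 = A#–C#–E#–G#; third inversion → seventh (G#) lowest.

G#, A#, C#, E#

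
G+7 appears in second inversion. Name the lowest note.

D#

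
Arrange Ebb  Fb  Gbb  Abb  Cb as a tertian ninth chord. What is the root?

Fb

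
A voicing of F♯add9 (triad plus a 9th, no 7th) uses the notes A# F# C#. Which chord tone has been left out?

G#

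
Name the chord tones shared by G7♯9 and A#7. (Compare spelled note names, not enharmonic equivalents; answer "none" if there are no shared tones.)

A#

G7♯9 = G, B, D, F, A#.
A#7 = A#, C##, E#, G#.
Shared: A#.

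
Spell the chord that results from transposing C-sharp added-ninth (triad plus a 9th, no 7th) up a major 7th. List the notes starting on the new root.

B#, D##, F##, C##

Transposed root: C# → B# (major 7th up). So we spell B# added-ninth:
Root: B#
Major 3rd (3rd): D##
Perfect 5th (5th): F##
Major 9th (9th): C##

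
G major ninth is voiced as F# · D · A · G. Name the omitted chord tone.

B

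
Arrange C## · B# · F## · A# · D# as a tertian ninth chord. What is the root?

B#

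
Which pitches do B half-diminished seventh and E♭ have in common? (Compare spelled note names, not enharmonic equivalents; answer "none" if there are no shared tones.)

none

B half-diminished seventh = B, D, F, A.
E♭ = Eb, G, Bb.
Shared: none.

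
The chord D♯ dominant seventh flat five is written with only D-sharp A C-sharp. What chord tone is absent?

F-double-sharp

The full D♯ dominant seventh flat five chord is D-sharp, F-double-sharp, A, C-sharp.
Comparing with the voicing, the major 3rd (3rd) — F-double-sharp — is absent.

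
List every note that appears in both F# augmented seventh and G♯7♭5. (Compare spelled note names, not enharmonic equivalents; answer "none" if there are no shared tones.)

F# augmented seventh = F#, A#, C##, E.
G♯7♭5 = G#, B#, D, F#.
Shared: F#.

F#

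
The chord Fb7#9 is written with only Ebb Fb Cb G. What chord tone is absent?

Ab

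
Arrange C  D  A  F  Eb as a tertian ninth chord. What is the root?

D

Stacking in thirds gives D – F – A – C – Eb, so D is the root — D minor seventh flat nine.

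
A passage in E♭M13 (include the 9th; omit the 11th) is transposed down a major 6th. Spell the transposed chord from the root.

Gb, Bb, Db, F, Ab, Eb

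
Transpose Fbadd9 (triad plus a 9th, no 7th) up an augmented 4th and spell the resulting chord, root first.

B♭ – D – F – C

Transposed root: F♭ → B♭ (augmented 4th up). So we spell B♭ added-ninth:
root → B♭
3rd (major 3rd) → D
5th (perfect 5th) → F
9th (major 9th) → C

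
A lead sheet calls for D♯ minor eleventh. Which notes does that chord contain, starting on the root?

Root D-sharp, quality minor eleventh:
D-sharp — root
F-sharp — minor 3rd
A-sharp — perfect 5th
C-sharp — minor 7th
E-sharp — major 9th
G-sharp — perfect 11th

D-sharp  F-sharp  A-sharp  C-sharp  E-sharp  G-sharp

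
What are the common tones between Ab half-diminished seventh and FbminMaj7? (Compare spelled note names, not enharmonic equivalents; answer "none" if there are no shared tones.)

C♭

Ab half-diminished seventh = A♭, C♭, E𝄫, G♭.
FbminMaj7 = F♭, A𝄫, C♭, E♭.
Shared: C♭.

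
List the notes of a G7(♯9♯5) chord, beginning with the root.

G B D♯ F A♯

Root G, quality dominant seventh sharp nine sharp five:
G — root
B — major 3rd
D♯ — augmented 5th
F — minor 7th
A♯ — augmented 9th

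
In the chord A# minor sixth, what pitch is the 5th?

A# minor sixth is built on A#; its 5th is a perfect 5th above the root.
A fifth above A uses the letter E, and the perfect 5th above A# is E#.

E#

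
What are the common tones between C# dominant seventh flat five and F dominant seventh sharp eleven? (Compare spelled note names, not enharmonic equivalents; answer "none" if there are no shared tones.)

C# dominant seventh flat five: C-sharp E-sharp G B
F dominant seventh sharp eleven: F A C E-flat B
Common to both → B.

B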